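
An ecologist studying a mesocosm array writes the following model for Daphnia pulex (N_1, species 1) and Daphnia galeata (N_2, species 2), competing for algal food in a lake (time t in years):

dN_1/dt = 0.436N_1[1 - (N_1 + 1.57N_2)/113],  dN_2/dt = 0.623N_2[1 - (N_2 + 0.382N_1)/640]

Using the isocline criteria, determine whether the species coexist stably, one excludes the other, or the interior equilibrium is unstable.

species 2 excludes species 1

Compare the nullcline intercepts: K1/α12 = 113/1.57 = 72 < K2 = 640; K2/α21 = 640/0.382 = 1680 > K1 = 113.
Since the inequalities point opposite ways, species 2 can invade but species 1 cannot.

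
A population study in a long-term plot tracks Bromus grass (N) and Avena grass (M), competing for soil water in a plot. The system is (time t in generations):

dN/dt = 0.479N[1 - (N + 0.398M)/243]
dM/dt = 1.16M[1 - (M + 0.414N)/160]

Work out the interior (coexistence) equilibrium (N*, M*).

N* ≈ 215, M* ≈ 71.1

Setting both brackets to zero gives the nullclines N + 0.398M = 243 and 0.414N + M = 160.
Substituting M = 160 - 0.414N into the first: N(1 - 0.398·0.414) = 243 - 0.398·160.
So N* = 179/0.835 = 215, and then M* = 160 - 0.414·215 = 71.1.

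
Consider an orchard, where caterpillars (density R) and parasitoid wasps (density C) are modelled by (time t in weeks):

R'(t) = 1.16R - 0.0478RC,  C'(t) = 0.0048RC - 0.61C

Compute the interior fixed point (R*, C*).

R* ≈ 127, C* ≈ 24.3

Set dC/dt = 0 with C > 0: 0.0048R - 0.61 = 0, so R* = 0.61/0.0048 = 127.
Set dR/dt = 0 with R > 0: 1.16 - 0.0478C = 0, so C* = 1.16/0.0478 = 24.3.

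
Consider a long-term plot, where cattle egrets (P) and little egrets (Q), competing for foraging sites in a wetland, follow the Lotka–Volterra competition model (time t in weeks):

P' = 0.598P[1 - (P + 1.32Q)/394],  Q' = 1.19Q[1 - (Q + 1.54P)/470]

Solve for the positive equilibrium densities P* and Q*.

P* ≈ 219, Q* ≈ 132

Setting both brackets to zero gives the nullclines P + 1.32Q = 394 and 1.54P + Q = 470.
Substituting Q = 470 - 1.54P into the first: P(1 - 1.32·1.54) = 394 - 1.32·470.
So P* = -226/-1.03 = 219, and then Q* = 470 - 1.54·219 = 132.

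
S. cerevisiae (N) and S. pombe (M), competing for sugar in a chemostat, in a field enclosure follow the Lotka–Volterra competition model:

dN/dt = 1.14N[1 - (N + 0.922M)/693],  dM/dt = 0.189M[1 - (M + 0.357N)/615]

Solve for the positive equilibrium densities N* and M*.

Setting both brackets to zero gives the nullclines N + 0.922M = 693 and 0.357N + M = 615.
Substituting M = 615 - 0.357N into the first: N(1 - 0.922·0.357) = 693 - 0.922·615.
So N* = 126/0.671 = 188, and then M* = 615 - 0.357·188 = 548.

N* ≈ 188, M* ≈ 548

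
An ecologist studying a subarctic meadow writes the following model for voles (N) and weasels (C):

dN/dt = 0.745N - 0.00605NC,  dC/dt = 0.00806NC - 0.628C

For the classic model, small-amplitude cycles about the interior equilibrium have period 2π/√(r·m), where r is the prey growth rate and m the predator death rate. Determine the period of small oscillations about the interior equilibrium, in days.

Here r = 0.745 and m = 0.628, so r·m = 0.468.
ω = √0.468 = 0.684 per day, hence T = 2π/ω ≈ 9.19 days.

T ≈ 9.19 days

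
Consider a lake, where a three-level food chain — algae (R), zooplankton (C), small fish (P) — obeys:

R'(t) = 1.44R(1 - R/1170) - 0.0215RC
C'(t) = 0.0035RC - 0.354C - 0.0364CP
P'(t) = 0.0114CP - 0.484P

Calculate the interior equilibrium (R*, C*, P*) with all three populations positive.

From dP/dt = 0: 0.0114C* = 0.484, so C* = 42.5.
From dR/dt = 0: 1.44(1 - R*/1170) = 0.0215·42.5, giving R* = 1170·(1 - 0.634) = 428.
From dC/dt = 0: 0.0035·428 - 0.354 = 0.0364P*, so P* = 1.15/0.0364 = 31.5.

R* ≈ 428, C* ≈ 42.5, P* ≈ 31.5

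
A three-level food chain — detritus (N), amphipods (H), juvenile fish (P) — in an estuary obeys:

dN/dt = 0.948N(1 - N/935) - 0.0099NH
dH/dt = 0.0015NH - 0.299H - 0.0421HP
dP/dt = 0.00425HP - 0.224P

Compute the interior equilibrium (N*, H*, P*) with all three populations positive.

From dP/dt = 0: 0.00425H* = 0.224, so H* = 52.7.
From dN/dt = 0: 0.948(1 - N*/935) = 0.0099·52.7, giving N* = 935·(1 - 0.55) = 420.
From dH/dt = 0: 0.0015·420 - 0.299 = 0.0421P*, so P* = 0.332/0.0421 = 7.88.

N* ≈ 420, H* ≈ 52.7, P* ≈ 7.88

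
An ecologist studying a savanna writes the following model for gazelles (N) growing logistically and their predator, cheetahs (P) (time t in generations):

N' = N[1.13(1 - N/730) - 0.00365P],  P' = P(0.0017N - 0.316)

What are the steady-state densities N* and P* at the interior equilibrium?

From dP/dt = 0 with P > 0: 0.0017N* = 0.316, so N* = 186.
Substitute into dN/dt = 0: 1.13(1 - 186/730) = 0.00365P*.
The bracket is 0.745, giving P* = 0.842/0.00365 = 231.

N* ≈ 186, P* ≈ 231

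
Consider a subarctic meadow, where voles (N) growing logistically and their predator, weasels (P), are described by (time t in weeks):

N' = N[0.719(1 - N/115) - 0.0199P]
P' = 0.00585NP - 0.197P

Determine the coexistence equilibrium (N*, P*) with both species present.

N* ≈ 33.7, P* ≈ 25.6

From dP/dt = 0 with P > 0: 0.00585N* = 0.197, so N* = 33.7.
Substitute into dN/dt = 0: 0.719(1 - 33.7/115) = 0.0199P*.
The bracket is 0.707, giving P* = 0.508/0.0199 = 25.6.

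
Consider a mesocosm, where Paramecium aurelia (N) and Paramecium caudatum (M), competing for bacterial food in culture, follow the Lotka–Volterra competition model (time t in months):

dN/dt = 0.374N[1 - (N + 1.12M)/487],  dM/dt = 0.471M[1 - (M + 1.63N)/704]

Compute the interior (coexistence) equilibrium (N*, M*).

N* ≈ 365, M* ≈ 109

Setting both brackets to zero gives the nullclines N + 1.12M = 487 and 1.63N + M = 704.
Substituting M = 704 - 1.63N into the first: N(1 - 1.12·1.63) = 487 - 1.12·704.
So N* = -301/-0.826 = 365, and then M* = 704 - 1.63·365 = 109.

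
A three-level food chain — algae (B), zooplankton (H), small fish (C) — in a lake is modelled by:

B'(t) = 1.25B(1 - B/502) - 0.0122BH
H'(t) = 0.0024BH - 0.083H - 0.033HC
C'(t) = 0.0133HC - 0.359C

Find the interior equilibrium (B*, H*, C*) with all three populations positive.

B* ≈ 370, H* ≈ 27, C* ≈ 24.4

From dC/dt = 0: 0.0133H* = 0.359, so H* = 27.
From dB/dt = 0: 1.25(1 - B*/502) = 0.0122·27, giving B* = 502·(1 - 0.263) = 370.
From dH/dt = 0: 0.0024·370 - 0.083 = 0.033C*, so C* = 0.804/0.033 = 24.4.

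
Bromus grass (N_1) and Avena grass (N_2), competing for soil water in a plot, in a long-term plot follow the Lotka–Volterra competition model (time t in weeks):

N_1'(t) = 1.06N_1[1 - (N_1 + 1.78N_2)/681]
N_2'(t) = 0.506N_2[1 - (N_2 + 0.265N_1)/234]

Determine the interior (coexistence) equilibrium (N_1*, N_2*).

N_1* ≈ 501, N_2* ≈ 101

Setting both brackets to zero gives the nullclines N_1 + 1.78N_2 = 681 and 0.265N_1 + N_2 = 234.
Substituting N_2 = 234 - 0.265N_1 into the first: N_1(1 - 1.78·0.265) = 681 - 1.78·234.
So N_1* = 264/0.528 = 501, and then N_2* = 234 - 0.265·501 = 101.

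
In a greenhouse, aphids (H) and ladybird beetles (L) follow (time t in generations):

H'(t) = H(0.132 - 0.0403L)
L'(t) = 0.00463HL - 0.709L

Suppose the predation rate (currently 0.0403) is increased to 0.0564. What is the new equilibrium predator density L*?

At the interior fixed point, setting dH/dt = 0 with H > 0 fixes L* = (prey growth rate)/(HL coefficient) — independent of the other coefficients.
With the change, L* = 0.132/0.0564 = 2.34; it falls from 3.28.

L* ≈ 2.34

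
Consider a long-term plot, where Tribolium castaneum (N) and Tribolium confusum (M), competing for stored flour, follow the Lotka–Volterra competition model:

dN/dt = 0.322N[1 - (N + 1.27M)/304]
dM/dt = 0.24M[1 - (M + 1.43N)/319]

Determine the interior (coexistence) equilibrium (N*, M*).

Setting both brackets to zero gives the nullclines N + 1.27M = 304 and 1.43N + M = 319.
Substituting M = 319 - 1.43N into the first: N(1 - 1.27·1.43) = 304 - 1.27·319.
So N* = -101/-0.816 = 124, and then M* = 319 - 1.43·124 = 142.

N* ≈ 124, M* ≈ 142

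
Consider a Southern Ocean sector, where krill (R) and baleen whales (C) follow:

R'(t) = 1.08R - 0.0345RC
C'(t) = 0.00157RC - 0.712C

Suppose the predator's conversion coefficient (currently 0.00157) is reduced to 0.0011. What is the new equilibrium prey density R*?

R* ≈ 647

At the interior fixed point, setting dC/dt = 0 with C > 0 fixes R* = (predator death rate)/(RC coefficient) — independent of the other coefficients.
With the change, R* = 0.712/0.0011 = 647; it rises from 454.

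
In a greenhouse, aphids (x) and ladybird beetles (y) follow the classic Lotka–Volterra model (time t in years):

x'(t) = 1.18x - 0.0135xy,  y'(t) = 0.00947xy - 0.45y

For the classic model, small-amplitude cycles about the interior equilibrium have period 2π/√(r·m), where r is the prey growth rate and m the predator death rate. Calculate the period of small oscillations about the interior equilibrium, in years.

T ≈ 8.62 years

Here r = 1.18 and m = 0.45, so r·m = 0.531.
ω = √0.531 = 0.729 per year, hence T = 2π/ω ≈ 8.62 years.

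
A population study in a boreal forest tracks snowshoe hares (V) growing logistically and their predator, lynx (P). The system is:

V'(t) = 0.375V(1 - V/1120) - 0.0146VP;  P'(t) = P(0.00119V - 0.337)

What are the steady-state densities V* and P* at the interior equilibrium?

V* ≈ 283, P* ≈ 19.2

From dP/dt = 0 with P > 0: 0.00119V* = 0.337, so V* = 283.
Substitute into dV/dt = 0: 0.375(1 - 283/1120) = 0.0146P*.
The bracket is 0.747, giving P* = 0.28/0.0146 = 19.2.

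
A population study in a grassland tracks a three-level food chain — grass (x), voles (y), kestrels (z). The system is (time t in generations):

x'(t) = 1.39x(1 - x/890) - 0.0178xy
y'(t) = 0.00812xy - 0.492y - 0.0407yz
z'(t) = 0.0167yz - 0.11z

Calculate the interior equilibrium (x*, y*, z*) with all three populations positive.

x* ≈ 815, y* ≈ 6.59, z* ≈ 150

From dz/dt = 0: 0.0167y* = 0.11, so y* = 6.59.
From dx/dt = 0: 1.39(1 - x*/890) = 0.0178·6.59, giving x* = 890·(1 - 0.0843) = 815.
From dy/dt = 0: 0.00812·815 - 0.492 = 0.0407z*, so z* = 6.13/0.0407 = 150.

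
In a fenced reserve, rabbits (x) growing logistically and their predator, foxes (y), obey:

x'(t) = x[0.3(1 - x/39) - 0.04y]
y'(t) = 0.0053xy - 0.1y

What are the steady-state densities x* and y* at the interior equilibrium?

From dy/dt = 0 with y > 0: 0.0053x* = 0.1, so x* = 18.9.
Substitute into dx/dt = 0: 0.3(1 - 18.9/39) = 0.04y*.
The bracket is 0.516, giving y* = 0.155/0.04 = 3.87.

x* ≈ 18.9, y* ≈ 3.87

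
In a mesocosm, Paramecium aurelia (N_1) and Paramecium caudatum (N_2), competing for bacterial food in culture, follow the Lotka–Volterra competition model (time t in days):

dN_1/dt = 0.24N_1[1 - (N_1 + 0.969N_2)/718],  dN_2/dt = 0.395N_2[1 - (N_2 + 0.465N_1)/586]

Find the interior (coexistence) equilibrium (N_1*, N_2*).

N_1* ≈ 273, N_2* ≈ 459

Setting both brackets to zero gives the nullclines N_1 + 0.969N_2 = 718 and 0.465N_1 + N_2 = 586.
Substituting N_2 = 586 - 0.465N_1 into the first: N_1(1 - 0.969·0.465) = 718 - 0.969·586.
So N_1* = 150/0.549 = 273, and then N_2* = 586 - 0.465·273 = 459.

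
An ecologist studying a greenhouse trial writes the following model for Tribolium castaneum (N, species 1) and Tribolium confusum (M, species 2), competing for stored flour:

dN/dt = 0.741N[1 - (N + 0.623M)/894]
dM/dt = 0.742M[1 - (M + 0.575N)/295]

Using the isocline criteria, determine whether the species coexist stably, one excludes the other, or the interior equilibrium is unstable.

Compare the nullcline intercepts: K1/α12 = 894/0.623 = 1430 > K2 = 295; K2/α21 = 295/0.575 = 513 < K1 = 894.
Since the inequalities point opposite ways, species 1 can invade but species 2 cannot.

species 1 excludes species 2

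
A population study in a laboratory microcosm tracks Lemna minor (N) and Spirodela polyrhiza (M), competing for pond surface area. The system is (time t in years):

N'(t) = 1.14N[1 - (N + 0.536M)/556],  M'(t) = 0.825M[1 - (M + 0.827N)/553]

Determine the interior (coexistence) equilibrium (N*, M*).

N* ≈ 466, M* ≈ 167

Setting both brackets to zero gives the nullclines N + 0.536M = 556 and 0.827N + M = 553.
Substituting M = 553 - 0.827N into the first: N(1 - 0.536·0.827) = 556 - 0.536·553.
So N* = 260/0.557 = 466, and then M* = 553 - 0.827·466 = 167.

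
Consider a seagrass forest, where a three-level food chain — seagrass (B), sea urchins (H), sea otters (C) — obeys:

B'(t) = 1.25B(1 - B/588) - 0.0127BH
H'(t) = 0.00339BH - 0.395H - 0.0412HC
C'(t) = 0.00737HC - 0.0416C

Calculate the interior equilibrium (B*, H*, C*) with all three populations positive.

B* ≈ 554, H* ≈ 5.64, C* ≈ 36

From dC/dt = 0: 0.00737H* = 0.0416, so H* = 5.64.
From dB/dt = 0: 1.25(1 - B*/588) = 0.0127·5.64, giving B* = 588·(1 - 0.0573) = 554.
From dH/dt = 0: 0.00339·554 - 0.395 = 0.0412C*, so C* = 1.48/0.0412 = 36.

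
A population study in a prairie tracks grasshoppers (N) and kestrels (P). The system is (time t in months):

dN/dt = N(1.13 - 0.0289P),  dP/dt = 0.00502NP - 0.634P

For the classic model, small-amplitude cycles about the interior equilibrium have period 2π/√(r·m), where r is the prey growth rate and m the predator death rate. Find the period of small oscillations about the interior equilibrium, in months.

Here r = 1.13 and m = 0.634, so r·m = 0.716.
ω = √0.716 = 0.846 per month, hence T = 2π/ω ≈ 7.42 months.

T ≈ 7.42 months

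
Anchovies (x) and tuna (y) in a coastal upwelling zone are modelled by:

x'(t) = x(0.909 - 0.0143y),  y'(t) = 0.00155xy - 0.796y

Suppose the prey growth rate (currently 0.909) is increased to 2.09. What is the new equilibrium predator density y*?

y* ≈ 146

At the interior fixed point, setting dx/dt = 0 with x > 0 fixes y* = (prey growth rate)/(xy coefficient) — independent of the other coefficients.
With the change, y* = 2.09/0.0143 = 146; it rises from 63.6.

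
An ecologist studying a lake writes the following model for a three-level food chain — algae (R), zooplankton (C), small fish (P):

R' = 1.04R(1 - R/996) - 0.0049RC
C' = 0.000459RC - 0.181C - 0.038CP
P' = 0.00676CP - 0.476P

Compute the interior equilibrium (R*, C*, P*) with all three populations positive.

R* ≈ 666, C* ≈ 70.4, P* ≈ 3.28

From dP/dt = 0: 0.00676C* = 0.476, so C* = 70.4.
From dR/dt = 0: 1.04(1 - R*/996) = 0.0049·70.4, giving R* = 996·(1 - 0.332) = 666.
From dC/dt = 0: 0.000459·666 - 0.181 = 0.038P*, so P* = 0.124/0.038 = 3.28.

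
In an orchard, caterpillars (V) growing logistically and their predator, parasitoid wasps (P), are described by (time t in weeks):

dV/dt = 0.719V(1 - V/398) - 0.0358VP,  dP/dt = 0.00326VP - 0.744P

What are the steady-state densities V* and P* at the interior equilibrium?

From dP/dt = 0 with P > 0: 0.00326V* = 0.744, so V* = 228.
Substitute into dV/dt = 0: 0.719(1 - 228/398) = 0.0358P*.
The bracket is 0.427, giving P* = 0.307/0.0358 = 8.57.

V* ≈ 228, P* ≈ 8.57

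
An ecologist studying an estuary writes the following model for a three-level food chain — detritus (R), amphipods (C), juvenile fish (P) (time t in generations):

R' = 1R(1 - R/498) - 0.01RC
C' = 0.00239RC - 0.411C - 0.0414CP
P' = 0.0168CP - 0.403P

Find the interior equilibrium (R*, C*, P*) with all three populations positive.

From dP/dt = 0: 0.0168C* = 0.403, so C* = 24.
From dR/dt = 0: 1(1 - R*/498) = 0.01·24, giving R* = 498·(1 - 0.24) = 379.
From dC/dt = 0: 0.00239·379 - 0.411 = 0.0414P*, so P* = 0.494/0.0414 = 11.9.

R* ≈ 379, C* ≈ 24, P* ≈ 11.9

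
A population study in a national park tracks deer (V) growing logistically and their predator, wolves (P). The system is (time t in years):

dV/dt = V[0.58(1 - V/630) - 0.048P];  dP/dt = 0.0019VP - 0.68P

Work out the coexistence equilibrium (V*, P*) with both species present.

From dP/dt = 0 with P > 0: 0.0019V* = 0.68, so V* = 358.
Substitute into dV/dt = 0: 0.58(1 - 358/630) = 0.048P*.
The bracket is 0.432, giving P* = 0.251/0.048 = 5.22.

V* ≈ 358, P* ≈ 5.22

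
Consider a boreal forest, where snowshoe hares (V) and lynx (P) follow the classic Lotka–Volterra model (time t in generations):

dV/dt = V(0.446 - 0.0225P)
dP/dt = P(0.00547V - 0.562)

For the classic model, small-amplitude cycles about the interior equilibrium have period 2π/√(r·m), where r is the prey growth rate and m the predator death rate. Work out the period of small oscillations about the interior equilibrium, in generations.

T ≈ 12.6 generations

Here r = 0.446 and m = 0.562, so r·m = 0.251.
ω = √0.251 = 0.501 per generation, hence T = 2π/ω ≈ 12.6 generations.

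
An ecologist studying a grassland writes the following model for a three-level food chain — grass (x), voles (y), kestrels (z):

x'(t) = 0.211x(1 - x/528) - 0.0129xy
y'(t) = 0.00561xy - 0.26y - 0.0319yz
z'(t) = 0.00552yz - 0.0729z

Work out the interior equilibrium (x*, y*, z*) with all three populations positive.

x* ≈ 102, y* ≈ 13.2, z* ≈ 9.73

From dz/dt = 0: 0.00552y* = 0.0729, so y* = 13.2.
From dx/dt = 0: 0.211(1 - x*/528) = 0.0129·13.2, giving x* = 528·(1 - 0.807) = 102.
From dy/dt = 0: 0.00561·102 - 0.26 = 0.0319z*, so z* = 0.31/0.0319 = 9.73.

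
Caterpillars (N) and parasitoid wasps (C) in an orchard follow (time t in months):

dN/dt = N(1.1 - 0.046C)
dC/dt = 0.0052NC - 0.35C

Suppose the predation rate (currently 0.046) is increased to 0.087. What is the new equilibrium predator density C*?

C* ≈ 12.6

At the interior fixed point, setting dN/dt = 0 with N > 0 fixes C* = (prey growth rate)/(NC coefficient) — independent of the other coefficients.
With the change, C* = 1.1/0.087 = 12.6; it falls from 23.9.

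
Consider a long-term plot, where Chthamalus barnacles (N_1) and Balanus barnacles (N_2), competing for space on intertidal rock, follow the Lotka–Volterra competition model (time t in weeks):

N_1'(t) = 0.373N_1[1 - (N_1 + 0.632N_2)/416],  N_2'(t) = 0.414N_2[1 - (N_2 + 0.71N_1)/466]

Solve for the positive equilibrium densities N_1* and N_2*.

N_1* ≈ 220, N_2* ≈ 310

Setting both brackets to zero gives the nullclines N_1 + 0.632N_2 = 416 and 0.71N_1 + N_2 = 466.
Substituting N_2 = 466 - 0.71N_1 into the first: N_1(1 - 0.632·0.71) = 416 - 0.632·466.
So N_1* = 121/0.551 = 220, and then N_2* = 466 - 0.71·220 = 310.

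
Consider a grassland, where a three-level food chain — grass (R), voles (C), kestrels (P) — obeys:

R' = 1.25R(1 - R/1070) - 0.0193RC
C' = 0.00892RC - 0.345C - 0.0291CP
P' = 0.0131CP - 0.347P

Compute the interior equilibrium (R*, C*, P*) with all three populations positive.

From dP/dt = 0: 0.0131C* = 0.347, so C* = 26.5.
From dR/dt = 0: 1.25(1 - R*/1070) = 0.0193·26.5, giving R* = 1070·(1 - 0.409) = 632.
From dC/dt = 0: 0.00892·632 - 0.345 = 0.0291P*, so P* = 5.3/0.0291 = 182.

R* ≈ 632, C* ≈ 26.5, P* ≈ 182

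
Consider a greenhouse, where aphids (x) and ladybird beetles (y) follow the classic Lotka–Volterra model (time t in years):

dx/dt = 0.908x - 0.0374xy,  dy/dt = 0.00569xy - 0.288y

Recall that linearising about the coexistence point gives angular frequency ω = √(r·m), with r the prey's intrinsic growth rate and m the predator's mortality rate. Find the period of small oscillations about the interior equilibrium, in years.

Here r = 0.908 and m = 0.288, so r·m = 0.262.
ω = √0.262 = 0.511 per year, hence T = 2π/ω ≈ 12.3 years.

T ≈ 12.3 years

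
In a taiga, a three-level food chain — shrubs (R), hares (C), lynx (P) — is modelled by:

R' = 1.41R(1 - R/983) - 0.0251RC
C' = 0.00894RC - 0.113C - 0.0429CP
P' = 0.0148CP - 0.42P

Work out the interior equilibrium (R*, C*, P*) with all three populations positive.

R* ≈ 486, C* ≈ 28.4, P* ≈ 98.7

From dP/dt = 0: 0.0148C* = 0.42, so C* = 28.4.
From dR/dt = 0: 1.41(1 - R*/983) = 0.0251·28.4, giving R* = 983·(1 - 0.505) = 486.
From dC/dt = 0: 0.00894·486 - 0.113 = 0.0429P*, so P* = 4.24/0.0429 = 98.7.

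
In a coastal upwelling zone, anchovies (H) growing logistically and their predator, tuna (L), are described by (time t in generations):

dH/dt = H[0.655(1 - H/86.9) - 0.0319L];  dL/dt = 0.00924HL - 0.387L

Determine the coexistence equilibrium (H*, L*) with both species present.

From dL/dt = 0 with L > 0: 0.00924H* = 0.387, so H* = 41.9.
Substitute into dH/dt = 0: 0.655(1 - 41.9/86.9) = 0.0319L*.
The bracket is 0.518, giving L* = 0.339/0.0319 = 10.6.

H* ≈ 41.9, L* ≈ 10.6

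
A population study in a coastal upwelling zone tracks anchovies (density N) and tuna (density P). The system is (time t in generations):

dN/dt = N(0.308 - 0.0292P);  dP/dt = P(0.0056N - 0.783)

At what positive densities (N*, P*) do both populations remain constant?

Set dP/dt = 0 with P > 0: 0.0056N - 0.783 = 0, so N* = 0.783/0.0056 = 140.
Set dN/dt = 0 with N > 0: 0.308 - 0.0292P = 0, so P* = 0.308/0.0292 = 10.5.

N* ≈ 140, P* ≈ 10.5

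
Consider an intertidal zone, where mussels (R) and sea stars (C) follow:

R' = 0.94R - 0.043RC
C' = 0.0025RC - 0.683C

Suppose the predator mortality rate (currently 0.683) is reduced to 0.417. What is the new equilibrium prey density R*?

At the interior fixed point, setting dC/dt = 0 with C > 0 fixes R* = (predator death rate)/(RC coefficient) — independent of the other coefficients.
With the change, R* = 0.417/0.0025 = 167; it falls from 273.

R* ≈ 167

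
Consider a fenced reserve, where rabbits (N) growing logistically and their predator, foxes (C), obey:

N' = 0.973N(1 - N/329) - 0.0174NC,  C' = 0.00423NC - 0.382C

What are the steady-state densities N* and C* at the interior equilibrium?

N* ≈ 90.3, C* ≈ 40.6

From dC/dt = 0 with C > 0: 0.00423N* = 0.382, so N* = 90.3.
Substitute into dN/dt = 0: 0.973(1 - 90.3/329) = 0.0174C*.
The bracket is 0.726, giving C* = 0.706/0.0174 = 40.6.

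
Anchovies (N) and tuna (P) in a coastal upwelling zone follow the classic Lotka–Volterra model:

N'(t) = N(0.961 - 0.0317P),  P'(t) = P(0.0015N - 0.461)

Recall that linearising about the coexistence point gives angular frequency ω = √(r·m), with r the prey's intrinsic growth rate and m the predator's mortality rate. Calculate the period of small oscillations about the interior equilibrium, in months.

Here r = 0.961 and m = 0.461, so r·m = 0.443.
ω = √0.443 = 0.666 per month, hence T = 2π/ω ≈ 9.44 months.

T ≈ 9.44 months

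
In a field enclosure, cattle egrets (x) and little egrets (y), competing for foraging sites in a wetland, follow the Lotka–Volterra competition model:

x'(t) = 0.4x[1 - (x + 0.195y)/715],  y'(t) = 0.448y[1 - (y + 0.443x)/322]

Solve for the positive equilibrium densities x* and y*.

Setting both brackets to zero gives the nullclines x + 0.195y = 715 and 0.443x + y = 322.
Substituting y = 322 - 0.443x into the first: x(1 - 0.195·0.443) = 715 - 0.195·322.
So x* = 652/0.914 = 714, and then y* = 322 - 0.443·714 = 5.75.

x* ≈ 714, y* ≈ 5.75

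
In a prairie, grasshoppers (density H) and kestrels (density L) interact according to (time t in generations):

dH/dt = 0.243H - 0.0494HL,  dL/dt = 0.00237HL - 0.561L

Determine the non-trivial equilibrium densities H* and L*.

Set dL/dt = 0 with L > 0: 0.00237H - 0.561 = 0, so H* = 0.561/0.00237 = 237.
Set dH/dt = 0 with H > 0: 0.243 - 0.0494L = 0, so L* = 0.243/0.0494 = 4.92.

H* ≈ 237, L* ≈ 4.92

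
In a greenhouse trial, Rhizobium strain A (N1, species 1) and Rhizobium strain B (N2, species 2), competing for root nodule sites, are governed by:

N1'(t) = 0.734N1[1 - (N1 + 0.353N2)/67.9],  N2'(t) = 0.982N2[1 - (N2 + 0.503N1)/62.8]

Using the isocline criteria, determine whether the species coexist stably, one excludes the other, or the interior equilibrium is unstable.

Compare the nullcline intercepts: K1/α12 = 67.9/0.353 = 192 > K2 = 62.8; K2/α21 = 62.8/0.503 = 125 > K1 = 67.9.
Since both inequalities hold, each species can invade when rare, so the interior equilibrium is stable.

stable coexistence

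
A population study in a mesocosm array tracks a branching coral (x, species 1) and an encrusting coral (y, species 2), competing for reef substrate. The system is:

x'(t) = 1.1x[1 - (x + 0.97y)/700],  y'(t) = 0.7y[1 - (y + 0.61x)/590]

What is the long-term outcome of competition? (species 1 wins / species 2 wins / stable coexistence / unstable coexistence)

stable coexistence

Compare the nullcline intercepts: K1/α12 = 700/0.97 = 722 > K2 = 590; K2/α21 = 590/0.61 = 967 > K1 = 700.
Since both inequalities hold, each species can invade when rare, so the interior equilibrium is stable.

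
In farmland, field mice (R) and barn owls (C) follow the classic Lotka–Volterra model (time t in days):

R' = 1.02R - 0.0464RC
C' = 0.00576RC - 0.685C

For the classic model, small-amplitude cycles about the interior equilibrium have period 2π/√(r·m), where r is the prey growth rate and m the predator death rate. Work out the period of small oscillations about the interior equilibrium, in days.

Here r = 1.02 and m = 0.685, so r·m = 0.699.
ω = √0.699 = 0.836 per day, hence T = 2π/ω ≈ 7.52 days.

T ≈ 7.52 days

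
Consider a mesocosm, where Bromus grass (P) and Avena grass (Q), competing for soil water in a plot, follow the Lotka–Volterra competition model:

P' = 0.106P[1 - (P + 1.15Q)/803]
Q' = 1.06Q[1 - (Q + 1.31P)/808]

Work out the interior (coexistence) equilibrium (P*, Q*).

Setting both brackets to zero gives the nullclines P + 1.15Q = 803 and 1.31P + Q = 808.
Substituting Q = 808 - 1.31P into the first: P(1 - 1.15·1.31) = 803 - 1.15·808.
So P* = -126/-0.506 = 249, and then Q* = 808 - 1.31·249 = 482.

P* ≈ 249, Q* ≈ 482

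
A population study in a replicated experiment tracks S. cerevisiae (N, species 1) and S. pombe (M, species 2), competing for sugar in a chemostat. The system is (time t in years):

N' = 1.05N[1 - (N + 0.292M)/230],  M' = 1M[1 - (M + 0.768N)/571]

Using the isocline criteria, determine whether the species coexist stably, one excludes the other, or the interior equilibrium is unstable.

Compare the nullcline intercepts: K1/α12 = 230/0.292 = 788 > K2 = 571; K2/α21 = 571/0.768 = 743 > K1 = 230.
Since both inequalities hold, each species can invade when rare, so the interior equilibrium is stable.

stable coexistence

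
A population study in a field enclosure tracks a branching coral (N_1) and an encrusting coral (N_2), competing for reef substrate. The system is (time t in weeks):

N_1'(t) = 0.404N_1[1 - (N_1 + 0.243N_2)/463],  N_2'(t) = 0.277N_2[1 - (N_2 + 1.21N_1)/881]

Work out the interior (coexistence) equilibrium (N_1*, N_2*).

N_1* ≈ 353, N_2* ≈ 454

Setting both brackets to zero gives the nullclines N_1 + 0.243N_2 = 463 and 1.21N_1 + N_2 = 881.
Substituting N_2 = 881 - 1.21N_1 into the first: N_1(1 - 0.243·1.21) = 463 - 0.243·881.
So N_1* = 249/0.706 = 353, and then N_2* = 881 - 1.21·353 = 454.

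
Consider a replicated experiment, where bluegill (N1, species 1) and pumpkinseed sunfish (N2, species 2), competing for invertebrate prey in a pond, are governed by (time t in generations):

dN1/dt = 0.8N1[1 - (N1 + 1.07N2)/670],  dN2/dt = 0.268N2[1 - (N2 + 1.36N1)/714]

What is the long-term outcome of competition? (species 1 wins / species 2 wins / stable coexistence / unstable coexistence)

unstable coexistence (outcome depends on initial conditions)

Compare the nullcline intercepts: K1/α12 = 670/1.07 = 626 < K2 = 714; K2/α21 = 714/1.36 = 525 < K1 = 670.
Since both are reversed, neither can invade when rare; the interior point is a saddle.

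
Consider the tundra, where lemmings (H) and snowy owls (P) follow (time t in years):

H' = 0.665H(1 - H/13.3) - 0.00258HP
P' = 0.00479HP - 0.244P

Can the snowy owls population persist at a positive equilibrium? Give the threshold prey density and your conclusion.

The predator equation gives dP/dt > 0 only when H > 0.244/0.00479 = 50.9.
Without the predator, H → K = 13.3. Since 13.3 < 50.9, the predator cannot invade.

Threshold H = 50.9; K < 50.9, so no, the predator goes extinct.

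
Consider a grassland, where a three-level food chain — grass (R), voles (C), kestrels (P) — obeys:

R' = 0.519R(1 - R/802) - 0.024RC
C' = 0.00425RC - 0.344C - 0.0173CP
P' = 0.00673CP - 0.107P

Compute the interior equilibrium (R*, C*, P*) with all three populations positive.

R* ≈ 212, C* ≈ 15.9, P* ≈ 32.3

From dP/dt = 0: 0.00673C* = 0.107, so C* = 15.9.
From dR/dt = 0: 0.519(1 - R*/802) = 0.024·15.9, giving R* = 802·(1 - 0.735) = 212.
From dC/dt = 0: 0.00425·212 - 0.344 = 0.0173P*, so P* = 0.559/0.0173 = 32.3.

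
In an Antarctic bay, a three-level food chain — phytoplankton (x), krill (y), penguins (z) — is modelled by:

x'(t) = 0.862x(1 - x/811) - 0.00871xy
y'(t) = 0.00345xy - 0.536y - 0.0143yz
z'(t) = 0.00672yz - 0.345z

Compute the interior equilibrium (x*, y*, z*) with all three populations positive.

x* ≈ 390, y* ≈ 51.3, z* ≈ 56.7

From dz/dt = 0: 0.00672y* = 0.345, so y* = 51.3.
From dx/dt = 0: 0.862(1 - x*/811) = 0.00871·51.3, giving x* = 811·(1 - 0.519) = 390.
From dy/dt = 0: 0.00345·390 - 0.536 = 0.0143z*, so z* = 0.811/0.0143 = 56.7.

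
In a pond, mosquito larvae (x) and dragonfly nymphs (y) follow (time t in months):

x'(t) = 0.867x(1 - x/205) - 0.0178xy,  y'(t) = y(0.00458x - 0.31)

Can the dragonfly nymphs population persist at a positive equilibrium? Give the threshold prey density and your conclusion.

The predator equation gives dy/dt > 0 only when x > 0.31/0.00458 = 67.7.
Without the predator, x → K = 205. Since 205 > 67.7, the predator can invade and persist.

Threshold x = 67.7; K > 67.7, so yes, the predator persists.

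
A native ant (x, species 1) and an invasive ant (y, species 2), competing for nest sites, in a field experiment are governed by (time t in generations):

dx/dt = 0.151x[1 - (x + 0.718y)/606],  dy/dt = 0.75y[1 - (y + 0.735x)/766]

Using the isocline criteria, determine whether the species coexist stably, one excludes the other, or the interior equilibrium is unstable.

stable coexistence

Compare the nullcline intercepts: K1/α12 = 606/0.718 = 844 > K2 = 766; K2/α21 = 766/0.735 = 1040 > K1 = 606.
Since both inequalities hold, each species can invade when rare, so the interior equilibrium is stable.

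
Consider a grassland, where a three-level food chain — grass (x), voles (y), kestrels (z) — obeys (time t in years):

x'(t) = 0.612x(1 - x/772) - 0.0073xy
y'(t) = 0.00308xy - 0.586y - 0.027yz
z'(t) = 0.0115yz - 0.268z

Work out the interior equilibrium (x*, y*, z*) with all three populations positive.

From dz/dt = 0: 0.0115y* = 0.268, so y* = 23.3.
From dx/dt = 0: 0.612(1 - x*/772) = 0.0073·23.3, giving x* = 772·(1 - 0.278) = 557.
From dy/dt = 0: 0.00308·557 - 0.586 = 0.027z*, so z* = 1.13/0.027 = 41.9.

x* ≈ 557, y* ≈ 23.3, z* ≈ 41.9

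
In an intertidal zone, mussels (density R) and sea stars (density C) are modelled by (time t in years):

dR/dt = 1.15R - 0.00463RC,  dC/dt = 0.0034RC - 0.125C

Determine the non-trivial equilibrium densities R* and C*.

Set dC/dt = 0 with C > 0: 0.0034R - 0.125 = 0, so R* = 0.125/0.0034 = 36.8.
Set dR/dt = 0 with R > 0: 1.15 - 0.00463C = 0, so C* = 1.15/0.00463 = 248.

R* ≈ 36.8, C* ≈ 248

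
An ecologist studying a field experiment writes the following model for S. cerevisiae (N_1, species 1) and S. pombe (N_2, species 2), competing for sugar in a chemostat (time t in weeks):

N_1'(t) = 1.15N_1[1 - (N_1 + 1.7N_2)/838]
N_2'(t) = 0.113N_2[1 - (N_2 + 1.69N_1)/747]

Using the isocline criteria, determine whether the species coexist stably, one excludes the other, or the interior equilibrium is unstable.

Compare the nullcline intercepts: K1/α12 = 838/1.7 = 493 < K2 = 747; K2/α21 = 747/1.69 = 442 < K1 = 838.
Since both are reversed, neither can invade when rare; the interior point is a saddle.

unstable coexistence (outcome depends on initial conditions)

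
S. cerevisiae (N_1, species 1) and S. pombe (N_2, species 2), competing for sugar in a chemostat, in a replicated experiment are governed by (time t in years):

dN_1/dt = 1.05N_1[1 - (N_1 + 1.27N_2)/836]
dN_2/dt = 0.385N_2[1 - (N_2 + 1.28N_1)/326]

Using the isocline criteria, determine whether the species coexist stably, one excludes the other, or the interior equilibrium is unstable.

Compare the nullcline intercepts: K1/α12 = 836/1.27 = 658 > K2 = 326; K2/α21 = 326/1.28 = 255 < K1 = 836.
Since the inequalities point opposite ways, species 1 can invade but species 2 cannot.

species 1 excludes species 2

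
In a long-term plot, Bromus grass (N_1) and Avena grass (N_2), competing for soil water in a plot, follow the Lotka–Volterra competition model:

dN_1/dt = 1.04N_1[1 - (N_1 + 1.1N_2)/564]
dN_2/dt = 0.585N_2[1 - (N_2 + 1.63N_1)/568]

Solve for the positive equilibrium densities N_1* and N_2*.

N_1* ≈ 76.7, N_2* ≈ 443

Setting both brackets to zero gives the nullclines N_1 + 1.1N_2 = 564 and 1.63N_1 + N_2 = 568.
Substituting N_2 = 568 - 1.63N_1 into the first: N_1(1 - 1.1·1.63) = 564 - 1.1·568.
So N_1* = -60.8/-0.793 = 76.7, and then N_2* = 568 - 1.63·76.7 = 443.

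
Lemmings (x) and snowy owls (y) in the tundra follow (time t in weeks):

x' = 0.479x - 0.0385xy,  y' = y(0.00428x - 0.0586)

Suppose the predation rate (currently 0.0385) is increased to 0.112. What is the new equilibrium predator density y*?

y* ≈ 4.28

At the interior fixed point, setting dx/dt = 0 with x > 0 fixes y* = (prey growth rate)/(xy coefficient) — independent of the other coefficients.
With the change, y* = 0.479/0.112 = 4.28; it falls from 12.4.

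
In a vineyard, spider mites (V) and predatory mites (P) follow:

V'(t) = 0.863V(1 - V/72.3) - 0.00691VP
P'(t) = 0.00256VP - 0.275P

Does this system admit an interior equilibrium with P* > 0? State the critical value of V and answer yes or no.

The predator equation gives dP/dt > 0 only when V > 0.275/0.00256 = 107.
Without the predator, V → K = 72.3. Since 72.3 < 107, the predator cannot invade.

Threshold V = 107; K < 107, so no, the predator goes extinct.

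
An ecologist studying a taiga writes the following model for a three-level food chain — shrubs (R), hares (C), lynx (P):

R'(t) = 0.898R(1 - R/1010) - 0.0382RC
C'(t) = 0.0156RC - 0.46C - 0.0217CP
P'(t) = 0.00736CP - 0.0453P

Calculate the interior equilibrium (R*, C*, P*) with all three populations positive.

R* ≈ 746, C* ≈ 6.15, P* ≈ 515

From dP/dt = 0: 0.00736C* = 0.0453, so C* = 6.15.
From dR/dt = 0: 0.898(1 - R*/1010) = 0.0382·6.15, giving R* = 1010·(1 - 0.262) = 746.
From dC/dt = 0: 0.0156·746 - 0.46 = 0.0217P*, so P* = 11.2/0.0217 = 515.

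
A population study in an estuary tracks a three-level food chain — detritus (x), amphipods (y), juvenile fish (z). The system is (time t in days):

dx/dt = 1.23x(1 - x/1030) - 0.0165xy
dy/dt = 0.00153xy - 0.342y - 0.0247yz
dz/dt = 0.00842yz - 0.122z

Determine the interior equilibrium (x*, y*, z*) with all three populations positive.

From dz/dt = 0: 0.00842y* = 0.122, so y* = 14.5.
From dx/dt = 0: 1.23(1 - x*/1030) = 0.0165·14.5, giving x* = 1030·(1 - 0.194) = 830.
From dy/dt = 0: 0.00153·830 - 0.342 = 0.0247z*, so z* = 0.928/0.0247 = 37.6.

x* ≈ 830, y* ≈ 14.5, z* ≈ 37.6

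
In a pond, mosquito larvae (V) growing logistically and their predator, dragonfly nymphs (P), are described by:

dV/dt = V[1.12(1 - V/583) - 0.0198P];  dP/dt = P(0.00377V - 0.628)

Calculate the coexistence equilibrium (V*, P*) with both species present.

V* ≈ 167, P* ≈ 40.4

From dP/dt = 0 with P > 0: 0.00377V* = 0.628, so V* = 167.
Substitute into dV/dt = 0: 1.12(1 - 167/583) = 0.0198P*.
The bracket is 0.714, giving P* = 0.8/0.0198 = 40.4.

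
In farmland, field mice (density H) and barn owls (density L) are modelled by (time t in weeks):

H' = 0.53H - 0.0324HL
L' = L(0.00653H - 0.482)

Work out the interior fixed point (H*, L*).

Set dL/dt = 0 with L > 0: 0.00653H - 0.482 = 0, so H* = 0.482/0.00653 = 73.8.
Set dH/dt = 0 with H > 0: 0.53 - 0.0324L = 0, so L* = 0.53/0.0324 = 16.4.

H* ≈ 73.8, L* ≈ 16.4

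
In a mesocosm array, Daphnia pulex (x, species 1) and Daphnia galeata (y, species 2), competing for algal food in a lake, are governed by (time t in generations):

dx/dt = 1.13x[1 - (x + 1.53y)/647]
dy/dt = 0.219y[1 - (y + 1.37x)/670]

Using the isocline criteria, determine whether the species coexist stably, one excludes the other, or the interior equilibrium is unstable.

Compare the nullcline intercepts: K1/α12 = 647/1.53 = 423 < K2 = 670; K2/α21 = 670/1.37 = 489 < K1 = 647.
Since both are reversed, neither can invade when rare; the interior point is a saddle.

unstable coexistence (outcome depends on initial conditions)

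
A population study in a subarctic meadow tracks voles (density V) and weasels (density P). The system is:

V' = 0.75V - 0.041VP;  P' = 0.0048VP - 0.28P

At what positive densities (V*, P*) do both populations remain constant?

V* ≈ 58.3, P* ≈ 18.3

Set dP/dt = 0 with P > 0: 0.0048V - 0.28 = 0, so V* = 0.28/0.0048 = 58.3.
Set dV/dt = 0 with V > 0: 0.75 - 0.041P = 0, so P* = 0.75/0.041 = 18.3.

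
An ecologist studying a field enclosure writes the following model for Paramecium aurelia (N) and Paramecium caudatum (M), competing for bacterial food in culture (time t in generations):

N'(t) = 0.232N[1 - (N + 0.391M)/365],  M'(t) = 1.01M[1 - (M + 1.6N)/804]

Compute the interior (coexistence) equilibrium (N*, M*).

N* ≈ 135, M* ≈ 588

Setting both brackets to zero gives the nullclines N + 0.391M = 365 and 1.6N + M = 804.
Substituting M = 804 - 1.6N into the first: N(1 - 0.391·1.6) = 365 - 0.391·804.
So N* = 50.6/0.374 = 135, and then M* = 804 - 1.6·135 = 588.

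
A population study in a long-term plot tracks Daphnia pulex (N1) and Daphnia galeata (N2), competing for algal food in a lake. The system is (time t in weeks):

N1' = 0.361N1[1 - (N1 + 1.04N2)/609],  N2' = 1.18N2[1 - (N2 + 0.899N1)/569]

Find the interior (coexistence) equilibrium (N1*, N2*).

N1* ≈ 265, N2* ≈ 331

Setting both brackets to zero gives the nullclines N1 + 1.04N2 = 609 and 0.899N1 + N2 = 569.
Substituting N2 = 569 - 0.899N1 into the first: N1(1 - 1.04·0.899) = 609 - 1.04·569.
So N1* = 17.2/0.065 = 265, and then N2* = 569 - 0.899·265 = 331.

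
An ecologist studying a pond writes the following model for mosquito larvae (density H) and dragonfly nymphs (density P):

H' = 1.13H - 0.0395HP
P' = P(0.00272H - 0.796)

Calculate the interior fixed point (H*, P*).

H* ≈ 293, P* ≈ 28.6

Set dP/dt = 0 with P > 0: 0.00272H - 0.796 = 0, so H* = 0.796/0.00272 = 293.
Set dH/dt = 0 with H > 0: 1.13 - 0.0395P = 0, so P* = 1.13/0.0395 = 28.6.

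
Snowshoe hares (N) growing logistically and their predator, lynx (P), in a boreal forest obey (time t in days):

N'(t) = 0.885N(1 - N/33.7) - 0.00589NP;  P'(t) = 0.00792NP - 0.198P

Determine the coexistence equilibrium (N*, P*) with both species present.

N* ≈ 25, P* ≈ 38.8

From dP/dt = 0 with P > 0: 0.00792N* = 0.198, so N* = 25.
Substitute into dN/dt = 0: 0.885(1 - 25/33.7) = 0.00589P*.
The bracket is 0.258, giving P* = 0.228/0.00589 = 38.8.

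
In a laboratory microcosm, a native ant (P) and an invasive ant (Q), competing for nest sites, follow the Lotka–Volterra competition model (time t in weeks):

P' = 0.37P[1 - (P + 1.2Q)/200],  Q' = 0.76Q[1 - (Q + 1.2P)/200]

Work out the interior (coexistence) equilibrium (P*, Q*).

Setting both brackets to zero gives the nullclines P + 1.2Q = 200 and 1.2P + Q = 200.
Substituting Q = 200 - 1.2P into the first: P(1 - 1.2·1.2) = 200 - 1.2·200.
So P* = -40/-0.44 = 90.9, and then Q* = 200 - 1.2·90.9 = 90.9.

P* ≈ 90.9, Q* ≈ 90.9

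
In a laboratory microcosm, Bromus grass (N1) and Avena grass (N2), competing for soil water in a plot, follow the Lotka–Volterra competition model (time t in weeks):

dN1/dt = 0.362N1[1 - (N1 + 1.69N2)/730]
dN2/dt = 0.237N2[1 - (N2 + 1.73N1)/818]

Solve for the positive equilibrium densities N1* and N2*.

N1* ≈ 339, N2* ≈ 231

Setting both brackets to zero gives the nullclines N1 + 1.69N2 = 730 and 1.73N1 + N2 = 818.
Substituting N2 = 818 - 1.73N1 into the first: N1(1 - 1.69·1.73) = 730 - 1.69·818.
So N1* = -652/-1.92 = 339, and then N2* = 818 - 1.73·339 = 231.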